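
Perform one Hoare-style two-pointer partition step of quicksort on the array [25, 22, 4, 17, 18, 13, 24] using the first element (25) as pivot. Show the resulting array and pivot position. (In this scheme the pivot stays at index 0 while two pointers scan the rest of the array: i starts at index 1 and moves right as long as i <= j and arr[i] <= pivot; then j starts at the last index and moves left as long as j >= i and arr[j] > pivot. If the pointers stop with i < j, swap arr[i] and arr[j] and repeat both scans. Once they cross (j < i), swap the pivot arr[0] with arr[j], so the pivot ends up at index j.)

Hoare-style two-pointer partition with pivot = 25:

Initial array: [25, 22, 4, 17, 18, 13, 24]

Pointers start at i = 1, j = 6.
i ends at 7, j ends at 6: the pointers have crossed (j < i), so scanning stops.

Swap pivot arr[0] with arr[6] to place pivot at position 6: [24, 22, 4, 17, 18, 13, 25]
Pivot position: 6

After partitioning with pivot 25, the array becomes [24, 22, 4, 17, 18, 13, 25]. The pivot is placed at index 6. All elements to the left of the pivot are <= 25, and all elements to the right are > 25.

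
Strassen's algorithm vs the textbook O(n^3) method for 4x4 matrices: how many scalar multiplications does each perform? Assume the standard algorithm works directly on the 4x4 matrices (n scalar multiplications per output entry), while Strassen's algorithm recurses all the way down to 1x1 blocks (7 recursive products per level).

Matrix multiplication for 4x4 matrices:

Standard algorithm: 4^3 = 64 multiplications
Strassen's algorithm: 7^(log2(4)) = 7^2 = 49 multiplications
Savings: 64 - 49 = 15 multiplications

Standard: 64 multiplications (4^3). Strassen: 49 multiplications (7^2). Strassen reduces 8 recursive multiplications to 7 at each level.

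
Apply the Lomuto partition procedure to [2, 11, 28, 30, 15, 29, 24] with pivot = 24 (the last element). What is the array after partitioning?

Lomuto partition with pivot = 24:

Initial array: [2, 11, 28, 30, 15, 29, 24]

arr[0]=2 <= 24: swap with position 0, array becomes [2, 11, 28, 30, 15, 29, 24]
arr[1]=11 <= 24: swap with position 1, array becomes [2, 11, 28, 30, 15, 29, 24]
arr[2]=28 > 24: no swap
arr[3]=30 > 24: no swap
arr[4]=15 <= 24: swap with position 2, array becomes [2, 11, 15, 30, 28, 29, 24]
arr[5]=29 > 24: no swap

Place pivot at position 3: [2, 11, 15, 24, 28, 29, 30]
Pivot position: 3

After partitioning with pivot 24, the array becomes [2, 11, 15, 24, 28, 29, 30]. The pivot is placed at index 3. All elements to the left of the pivot are <= 24, and all elements to the right are > 24.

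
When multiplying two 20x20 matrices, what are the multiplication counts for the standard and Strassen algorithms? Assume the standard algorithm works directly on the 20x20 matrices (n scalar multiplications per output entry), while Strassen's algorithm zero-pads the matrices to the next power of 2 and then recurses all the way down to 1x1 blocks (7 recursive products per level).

Matrix multiplication for 20x20 matrices:

Strassen's algorithm requires power-of-2 dimensions. Pad 20x20 to 32x32 (next power of 2).

Standard algorithm: 20^3 = 8000 multiplications
Strassen's algorithm: 7^(log2(32)) = 7^5 = 16807 multiplications
Difference: 8000 - 16807 = -8807 (Strassen uses MORE here due to padding overhead — for small or just-over-power-of-2 n, padding can outweigh the per-level savings)

Standard: 8000 multiplications (20^3). Strassen: 16807 multiplications (7^5, after padding to 32x32). Strassen reduces 8 recursive multiplications to 7 at each level.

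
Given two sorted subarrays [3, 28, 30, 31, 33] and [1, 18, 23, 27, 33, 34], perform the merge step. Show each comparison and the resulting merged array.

Merging process:

Compare 3 vs 1: take 1 from right. Merged: [1]
Compare 3 vs 18: take 3 from left. Merged: [1, 3]
Compare 28 vs 18: take 18 from right. Merged: [1, 3, 18]
Compare 28 vs 23: take 23 from right. Merged: [1, 3, 18, 23]
Compare 28 vs 27: take 27 from right. Merged: [1, 3, 18, 23, 27]
Compare 28 vs 33: take 28 from left. Merged: [1, 3, 18, 23, 27, 28]
Compare 30 vs 33: take 30 from left. Merged: [1, 3, 18, 23, 27, 28, 30]
Compare 31 vs 33: take 31 from left. Merged: [1, 3, 18, 23, 27, 28, 30, 31]
Compare 33 vs 33: take 33 from left. Merged: [1, 3, 18, 23, 27, 28, 30, 31, 33]
Append remaining from right: [33, 34]. Merged: [1, 3, 18, 23, 27, 28, 30, 31, 33, 33, 34]

Final merged array: [1, 3, 18, 23, 27, 28, 30, 31, 33, 33, 34]
Total comparisons: 9

The merged array is [1, 3, 18, 23, 27, 28, 30, 31, 33, 33, 34], requiring 9 comparisons. The merge step runs in O(n) time where n is the total number of elements.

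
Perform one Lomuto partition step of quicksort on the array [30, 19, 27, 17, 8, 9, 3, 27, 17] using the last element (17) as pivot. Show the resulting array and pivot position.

Lomuto partition with pivot = 17:

Initial array: [30, 19, 27, 17, 8, 9, 3, 27, 17]

arr[0]=30 > 17: no swap
arr[1]=19 > 17: no swap
arr[2]=27 > 17: no swap
arr[3]=17 <= 17: swap with position 0, array becomes [17, 19, 27, 30, 8, 9, 3, 27, 17]
arr[4]=8 <= 17: swap with position 1, array becomes [17, 8, 27, 30, 19, 9, 3, 27, 17]
arr[5]=9 <= 17: swap with position 2, array becomes [17, 8, 9, 30, 19, 27, 3, 27, 17]
arr[6]=3 <= 17: swap with position 3, array becomes [17, 8, 9, 3, 19, 27, 30, 27, 17]
arr[7]=27 > 17: no swap

Place pivot at position 4: [17, 8, 9, 3, 17, 27, 30, 27, 19]
Pivot position: 4

After partitioning with pivot 17, the array becomes [17, 8, 9, 3, 17, 27, 30, 27, 19]. The pivot is placed at index 4. All elements to the left of the pivot are <= 17, and all elements to the right are > 17.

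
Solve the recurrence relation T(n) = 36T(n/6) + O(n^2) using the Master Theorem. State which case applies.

Master Theorem for T(n) = 36T(n/6) + O(n^2):

a = 36, b = 6, c = 2
log_b(a) = log_6(36) = 2.0000

Case 2: c = 2 = log_6(36) = 2.0000
T(n) = O(n^2 log n) = O(n^2 log n)

For T(n) = 36T(n/6) + O(n^2): log_6(36) = 2.0000. This is Case 2 of the Master Theorem (c = log_b(a), equal work at all levels), giving O(n^2 log n).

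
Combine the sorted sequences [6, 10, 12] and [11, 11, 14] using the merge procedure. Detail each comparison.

Merging process:

Compare 6 vs 11: take 6 from left. Merged: [6]
Compare 10 vs 11: take 10 from left. Merged: [6, 10]
Compare 12 vs 11: take 11 from right. Merged: [6, 10, 11]
Compare 12 vs 11: take 11 from right. Merged: [6, 10, 11, 11]
Compare 12 vs 14: take 12 from left. Merged: [6, 10, 11, 11, 12]
Append remaining from right: [14]. Merged: [6, 10, 11, 11, 12, 14]

Final merged array: [6, 10, 11, 11, 12, 14]
Total comparisons: 5

The merged array is [6, 10, 11, 11, 12, 14], requiring 5 comparisons. The merge step runs in O(n) time where n is the total number of elements.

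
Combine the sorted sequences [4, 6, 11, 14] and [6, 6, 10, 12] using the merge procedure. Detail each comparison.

Merging process:

Compare 4 vs 6: take 4 from left. Merged: [4]
Compare 6 vs 6: take 6 from left. Merged: [4, 6]
Compare 11 vs 6: take 6 from right. Merged: [4, 6, 6]
Compare 11 vs 6: take 6 from right. Merged: [4, 6, 6, 6]
Compare 11 vs 10: take 10 from right. Merged: [4, 6, 6, 6, 10]
Compare 11 vs 12: take 11 from left. Merged: [4, 6, 6, 6, 10, 11]
Compare 14 vs 12: take 12 from right. Merged: [4, 6, 6, 6, 10, 11, 12]
Append remaining from left: [14]. Merged: [4, 6, 6, 6, 10, 11, 12, 14]

Final merged array: [4, 6, 6, 6, 10, 11, 12, 14]
Total comparisons: 7

The merged array is [4, 6, 6, 6, 10, 11, 12, 14], requiring 7 comparisons. The merge step runs in O(n) time where n is the total number of elements.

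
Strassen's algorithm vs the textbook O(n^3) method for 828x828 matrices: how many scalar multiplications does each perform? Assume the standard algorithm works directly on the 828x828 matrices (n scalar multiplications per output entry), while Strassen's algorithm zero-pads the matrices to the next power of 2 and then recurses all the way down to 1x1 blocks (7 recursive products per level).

Matrix multiplication for 828x828 matrices:

Strassen's algorithm requires power-of-2 dimensions. Pad 828x828 to 1024x1024 (next power of 2).

Standard algorithm: 828^3 = 567663552 multiplications
Strassen's algorithm: 7^(log2(1024)) = 7^10 = 282475249 multiplications
Savings: 567663552 - 282475249 = 285188303 multiplications

Standard: 567663552 multiplications (828^3). Strassen: 282475249 multiplications (7^10, after padding to 1024x1024). Strassen reduces 8 recursive multiplications to 7 at each level.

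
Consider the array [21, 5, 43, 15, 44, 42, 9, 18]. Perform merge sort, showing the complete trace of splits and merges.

Merge sort trace:

Split: [21, 5, 43, 15, 44, 42, 9, 18] -> [21, 5, 43, 15] and [44, 42, 9, 18]
  Split: [21, 5, 43, 15] -> [21, 5] and [43, 15]
    Split: [21, 5] -> [21] and [5]
    Merge: [21] + [5] -> [5, 21]
    Split: [43, 15] -> [43] and [15]
    Merge: [43] + [15] -> [15, 43]
  Merge: [5, 21] + [15, 43] -> [5, 15, 21, 43]
  Split: [44, 42, 9, 18] -> [44, 42] and [9, 18]
    Split: [44, 42] -> [44] and [42]
    Merge: [44] + [42] -> [42, 44]
    Split: [9, 18] -> [9] and [18]
    Merge: [9] + [18] -> [9, 18]
  Merge: [42, 44] + [9, 18] -> [9, 18, 42, 44]
Merge: [5, 15, 21, 43] + [9, 18, 42, 44] -> [5, 9, 15, 18, 21, 42, 43, 44]

Final sorted array: [5, 9, 15, 18, 21, 42, 43, 44]

The merge sort proceeds by recursively splitting the array and merging sorted halves.
After all merges, the sorted array is [5, 9, 15, 18, 21, 42, 43, 44].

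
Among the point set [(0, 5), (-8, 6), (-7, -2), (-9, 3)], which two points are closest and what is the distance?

Computing all pairwise distances among 4 points:

d((0, 5), (-8, 6)) = 8.0623
d((0, 5), (-7, -2)) = 9.8995
d((0, 5), (-9, 3)) = 9.2195
d((-8, 6), (-7, -2)) = 8.0623
d((-8, 6), (-9, 3)) = 3.1623 <-- minimum
d((-7, -2), (-9, 3)) = 5.3852

Closest pair: (-8, 6) and (-9, 3) with distance 3.1623

The closest pair is (-8, 6) and (-9, 3) with Euclidean distance 3.1623. For 4 points, brute-force pairwise comparison is shown above. For large n, the divide-and-conquer algorithm (sort by x, recurse on halves, check the dividing strip) achieves O(n log n).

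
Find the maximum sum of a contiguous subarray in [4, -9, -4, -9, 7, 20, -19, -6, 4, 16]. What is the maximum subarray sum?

Using Kadane's algorithm on [4, -9, -4, -9, 7, 20, -19, -6, 4, 16]:

Scanning through the array:
Position 1 (value -9): max_ending_here = -5, max_so_far = 4
Position 2 (value -4): max_ending_here = -4, max_so_far = 4
Position 3 (value -9): max_ending_here = -9, max_so_far = 4
Position 4 (value 7): max_ending_here = 7, max_so_far = 7
Position 5 (value 20): max_ending_here = 27, max_so_far = 27
Position 6 (value -19): max_ending_here = 8, max_so_far = 27
Position 7 (value -6): max_ending_here = 2, max_so_far = 27
Position 8 (value 4): max_ending_here = 6, max_so_far = 27
Position 9 (value 16): max_ending_here = 22, max_so_far = 27

Maximum subarray: [7, 20]
Maximum sum: 27

The maximum subarray is [7, 20] with sum 27. This subarray runs from index 4 to index 5.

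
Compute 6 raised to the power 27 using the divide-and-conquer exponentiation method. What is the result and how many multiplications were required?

Computing 6^27 by squaring (build up from 6^1; each line after the first costs one multiplication):

6^1 = 6
6^2 = (6^1)^2 = 6^2 = 36
6^3 = 6 * 6^2 = 6 * 36 = 216
6^6 = (6^3)^2 = 216^2 = 46656
6^12 = (6^6)^2 = 46656^2 = 2176782336
6^13 = 6 * 6^12 = 6 * 2176782336 = 13060694016
6^26 = (6^13)^2 = 13060694016^2 = 170581728179578208256
6^27 = 6 * 6^26 = 6 * 170581728179578208256 = 1023490369077469249536

Result: 1023490369077469249536
Multiplications needed: 7 (7 lines after 6^1)

6^27 = 1023490369077469249536. Using exponentiation by squaring, this requires 7 multiplications. The key idea: if the exponent is even, square the half-power; if odd, multiply by the base once.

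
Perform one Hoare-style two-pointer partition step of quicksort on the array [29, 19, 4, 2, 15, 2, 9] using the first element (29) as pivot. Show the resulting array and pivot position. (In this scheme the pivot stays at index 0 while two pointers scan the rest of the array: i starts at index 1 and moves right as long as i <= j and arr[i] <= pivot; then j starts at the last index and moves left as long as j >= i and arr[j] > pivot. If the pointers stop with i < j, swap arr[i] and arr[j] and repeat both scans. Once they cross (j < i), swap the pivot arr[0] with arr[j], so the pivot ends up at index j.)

Hoare-style two-pointer partition with pivot = 29:

Initial array: [29, 19, 4, 2, 15, 2, 9]

Pointers start at i = 1, j = 6.
i ends at 7, j ends at 6: the pointers have crossed (j < i), so scanning stops.

Swap pivot arr[0] with arr[6] to place pivot at position 6: [9, 19, 4, 2, 15, 2, 29]
Pivot position: 6

After partitioning with pivot 29, the array becomes [9, 19, 4, 2, 15, 2, 29]. The pivot is placed at index 6. All elements to the left of the pivot are <= 29, and all elements to the right are > 29.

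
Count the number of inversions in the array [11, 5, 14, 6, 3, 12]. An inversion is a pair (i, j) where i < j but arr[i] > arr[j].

Finding inversions in [11, 5, 14, 6, 3, 12]:

(0, 1): arr[0]=11 > arr[1]=5
(0, 3): arr[0]=11 > arr[3]=6
(0, 4): arr[0]=11 > arr[4]=3
(1, 4): arr[1]=5 > arr[4]=3
(2, 3): arr[2]=14 > arr[3]=6
(2, 4): arr[2]=14 > arr[4]=3
(2, 5): arr[2]=14 > arr[5]=12
(3, 4): arr[3]=6 > arr[4]=3

Total inversions: 8

The array has 8 inversion(s): (0,1), (0,3), (0,4), (1,4), (2,3), (2,4), (2,5), (3,4). Each pair (i,j) satisfies i < j and arr[i] > arr[j].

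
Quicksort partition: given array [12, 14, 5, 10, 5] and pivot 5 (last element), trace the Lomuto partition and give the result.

Lomuto partition with pivot = 5:

Initial array: [12, 14, 5, 10, 5]

arr[0]=12 > 5: no swap
arr[1]=14 > 5: no swap
arr[2]=5 <= 5: swap with position 0, array becomes [5, 14, 12, 10, 5]
arr[3]=10 > 5: no swap

Place pivot at position 1: [5, 5, 12, 10, 14]
Pivot position: 1

After partitioning with pivot 5, the array becomes [5, 5, 12, 10, 14]. The pivot is placed at index 1. All elements to the left of the pivot are <= 5, and all elements to the right are > 5.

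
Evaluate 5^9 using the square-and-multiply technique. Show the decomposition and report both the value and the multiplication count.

Computing 5^9 by squaring (build up from 5^1; each line after the first costs one multiplication):

5^1 = 5
5^2 = (5^1)^2 = 5^2 = 25
5^4 = (5^2)^2 = 25^2 = 625
5^8 = (5^4)^2 = 625^2 = 390625
5^9 = 5 * 5^8 = 5 * 390625 = 1953125

Result: 1953125
Multiplications needed: 4 (4 lines after 5^1)

5^9 = 1953125. Using exponentiation by squaring, this requires 4 multiplications. The key idea: if the exponent is even, square the half-power; if odd, multiply by the base once.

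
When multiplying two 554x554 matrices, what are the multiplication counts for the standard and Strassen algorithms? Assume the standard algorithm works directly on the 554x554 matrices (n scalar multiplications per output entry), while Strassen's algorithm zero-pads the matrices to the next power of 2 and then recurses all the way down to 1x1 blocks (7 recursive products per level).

Matrix multiplication for 554x554 matrices:

Strassen's algorithm requires power-of-2 dimensions. Pad 554x554 to 1024x1024 (next power of 2).

Standard algorithm: 554^3 = 170031464 multiplications
Strassen's algorithm: 7^(log2(1024)) = 7^10 = 282475249 multiplications
Difference: 170031464 - 282475249 = -112443785 (Strassen uses MORE here due to padding overhead — for small or just-over-power-of-2 n, padding can outweigh the per-level savings)

Standard: 170031464 multiplications (554^3). Strassen: 282475249 multiplications (7^10, after padding to 1024x1024). Strassen reduces 8 recursive multiplications to 7 at each level.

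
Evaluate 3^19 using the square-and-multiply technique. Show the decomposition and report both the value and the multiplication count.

Computing 3^19 by squaring (build up from 3^1; each line after the first costs one multiplication):

3^1 = 3
3^2 = (3^1)^2 = 3^2 = 9
3^4 = (3^2)^2 = 9^2 = 81
3^8 = (3^4)^2 = 81^2 = 6561
3^9 = 3 * 3^8 = 3 * 6561 = 19683
3^18 = (3^9)^2 = 19683^2 = 387420489
3^19 = 3 * 3^18 = 3 * 387420489 = 1162261467

Result: 1162261467
Multiplications needed: 6 (6 lines after 3^1)

3^19 = 1162261467. Using exponentiation by squaring, this requires 6 multiplications. The key idea: if the exponent is even, square the half-power; if odd, multiply by the base once.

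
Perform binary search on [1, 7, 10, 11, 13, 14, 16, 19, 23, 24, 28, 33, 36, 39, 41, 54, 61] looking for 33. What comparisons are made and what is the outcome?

Binary search for 33 in [1, 7, 10, 11, 13, 14, 16, 19, 23, 24, 28, 33, 36, 39, 41, 54, 61]:

lo=0, hi=16, mid=8, arr[mid]=23 -> 23 < 33, search right half
lo=9, hi=16, mid=12, arr[mid]=36 -> 36 > 33, search left half
lo=9, hi=11, mid=10, arr[mid]=28 -> 28 < 33, search right half
lo=11, hi=11, mid=11, arr[mid]=33 -> Found target at index 11!

Binary search finds 33 at index 11 after 4 comparisons. The search repeatedly halves the search space by comparing with the middle element.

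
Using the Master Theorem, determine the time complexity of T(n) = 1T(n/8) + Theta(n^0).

Master Theorem for T(n) = 1T(n/8) + O(n^0):

a = 1, b = 8, c = 0
log_b(a) = log_8(1) = 0.0000

Case 2: c = 0 = log_8(1) = 0.0000
T(n) = O(n^0 log n) = O(log n)

For T(n) = 1T(n/8) + O(n^0): log_8(1) = 0.0000. This is Case 2 of the Master Theorem (c = log_b(a), equal work at all levels), giving O(log n).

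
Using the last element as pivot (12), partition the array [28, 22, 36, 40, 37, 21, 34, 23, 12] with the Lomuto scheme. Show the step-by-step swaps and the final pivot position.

Lomuto partition with pivot = 12:

Initial array: [28, 22, 36, 40, 37, 21, 34, 23, 12]

arr[0]=28 > 12: no swap
arr[1]=22 > 12: no swap
arr[2]=36 > 12: no swap
arr[3]=40 > 12: no swap
arr[4]=37 > 12: no swap
arr[5]=21 > 12: no swap
arr[6]=34 > 12: no swap
arr[7]=23 > 12: no swap

Place pivot at position 0: [12, 22, 36, 40, 37, 21, 34, 23, 28]
Pivot position: 0

After partitioning with pivot 12, the array becomes [12, 22, 36, 40, 37, 21, 34, 23, 28]. The pivot is placed at index 0. All elements to the left of the pivot are <= 12, and all elements to the right are > 12.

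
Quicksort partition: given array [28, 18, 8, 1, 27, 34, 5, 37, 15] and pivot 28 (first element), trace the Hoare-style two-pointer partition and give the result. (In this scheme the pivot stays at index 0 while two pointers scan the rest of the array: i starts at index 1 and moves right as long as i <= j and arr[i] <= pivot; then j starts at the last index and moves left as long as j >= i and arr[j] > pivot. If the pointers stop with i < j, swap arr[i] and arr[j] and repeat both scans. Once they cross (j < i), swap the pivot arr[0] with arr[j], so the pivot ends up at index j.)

Hoare-style two-pointer partition with pivot = 28:

Initial array: [28, 18, 8, 1, 27, 34, 5, 37, 15]

Pointers start at i = 1, j = 8.
i stops at index 5 (arr[5]=34 > 28), j stops at index 8 (arr[8]=15 <= 28): swap arr[5] and arr[8], array becomes [28, 18, 8, 1, 27, 15, 5, 37, 34]
i ends at 7, j ends at 6: the pointers have crossed (j < i), so scanning stops.

Swap pivot arr[0] with arr[6] to place pivot at position 6: [5, 18, 8, 1, 27, 15, 28, 37, 34]
Pivot position: 6

After partitioning with pivot 28, the array becomes [5, 18, 8, 1, 27, 15, 28, 37, 34]. The pivot is placed at index 6. All elements to the left of the pivot are <= 28, and all elements to the right are > 28.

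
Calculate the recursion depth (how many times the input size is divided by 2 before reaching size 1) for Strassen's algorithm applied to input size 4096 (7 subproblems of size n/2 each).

For divide and conquer with division factor 2:

Problem sizes at each level:
Level 0: 4096
Level 1: 2048
Level 2: 1024
Level 3: 512
Level 4: 256
Level 5: 128
Level 6: 64
Level 7: 32
Level 8: 16
Level 9: 8
Level 10: 4
Level 11: 2
Level 12: 1

The root is level 0 and the size-1 base case is level 12 (the tree spans levels 0 through 12, i.e. 13 levels counting the root), so the depth is the number of divisions: log_2(4096) = 12

The recursion tree depth is log_2(4096) = 12. At each level, the problem size is divided by 2, so it takes 12 divisions to reduce to a base case of size 1. The algorithm makes 7 recursive calls at each level.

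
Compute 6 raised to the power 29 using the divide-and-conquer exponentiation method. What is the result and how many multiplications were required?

Computing 6^29 by squaring (build up from 6^1; each line after the first costs one multiplication):

6^1 = 6
6^2 = (6^1)^2 = 6^2 = 36
6^3 = 6 * 6^2 = 6 * 36 = 216
6^6 = (6^3)^2 = 216^2 = 46656
6^7 = 6 * 6^6 = 6 * 46656 = 279936
6^14 = (6^7)^2 = 279936^2 = 78364164096
6^28 = (6^14)^2 = 78364164096^2 = 6140942214464815497216
6^29 = 6 * 6^28 = 6 * 6140942214464815497216 = 36845653286788892983296

Result: 36845653286788892983296
Multiplications needed: 7 (7 lines after 6^1)

6^29 = 36845653286788892983296. Using exponentiation by squaring, this requires 7 multiplications. The key idea: if the exponent is even, square the half-power; if odd, multiply by the base once.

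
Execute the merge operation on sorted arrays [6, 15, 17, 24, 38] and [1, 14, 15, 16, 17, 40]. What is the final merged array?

Merging process:

Compare 6 vs 1: take 1 from right. Merged: [1]
Compare 6 vs 14: take 6 from left. Merged: [1, 6]
Compare 15 vs 14: take 14 from right. Merged: [1, 6, 14]
Compare 15 vs 15: take 15 from left. Merged: [1, 6, 14, 15]
Compare 17 vs 15: take 15 from right. Merged: [1, 6, 14, 15, 15]
Compare 17 vs 16: take 16 from right. Merged: [1, 6, 14, 15, 15, 16]
Compare 17 vs 17: take 17 from left. Merged: [1, 6, 14, 15, 15, 16, 17]
Compare 24 vs 17: take 17 from right. Merged: [1, 6, 14, 15, 15, 16, 17, 17]
Compare 24 vs 40: take 24 from left. Merged: [1, 6, 14, 15, 15, 16, 17, 17, 24]
Compare 38 vs 40: take 38 from left. Merged: [1, 6, 14, 15, 15, 16, 17, 17, 24, 38]
Append remaining from right: [40]. Merged: [1, 6, 14, 15, 15, 16, 17, 17, 24, 38, 40]

Final merged array: [1, 6, 14, 15, 15, 16, 17, 17, 24, 38, 40]
Total comparisons: 10

The merged array is [1, 6, 14, 15, 15, 16, 17, 17, 24, 38, 40], requiring 10 comparisons. The merge step runs in O(n) time where n is the total number of elements.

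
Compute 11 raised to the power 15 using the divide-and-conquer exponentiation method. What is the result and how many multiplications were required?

Computing 11^15 by squaring (build up from 11^1; each line after the first costs one multiplication):

11^1 = 11
11^2 = (11^1)^2 = 11^2 = 121
11^3 = 11 * 11^2 = 11 * 121 = 1331
11^6 = (11^3)^2 = 1331^2 = 1771561
11^7 = 11 * 11^6 = 11 * 1771561 = 19487171
11^14 = (11^7)^2 = 19487171^2 = 379749833583241
11^15 = 11 * 11^14 = 11 * 379749833583241 = 4177248169415651

Result: 4177248169415651
Multiplications needed: 6 (6 lines after 11^1)

11^15 = 4177248169415651. Using exponentiation by squaring, this requires 6 multiplications. The key idea: if the exponent is even, square the half-power; if odd, multiply by the base once.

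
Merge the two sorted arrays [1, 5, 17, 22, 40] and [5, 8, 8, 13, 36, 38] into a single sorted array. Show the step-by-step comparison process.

Merging process:

Compare 1 vs 5: take 1 from left. Merged: [1]
Compare 5 vs 5: take 5 from left. Merged: [1, 5]
Compare 17 vs 5: take 5 from right. Merged: [1, 5, 5]
Compare 17 vs 8: take 8 from right. Merged: [1, 5, 5, 8]
Compare 17 vs 8: take 8 from right. Merged: [1, 5, 5, 8, 8]
Compare 17 vs 13: take 13 from right. Merged: [1, 5, 5, 8, 8, 13]
Compare 17 vs 36: take 17 from left. Merged: [1, 5, 5, 8, 8, 13, 17]
Compare 22 vs 36: take 22 from left. Merged: [1, 5, 5, 8, 8, 13, 17, 22]
Compare 40 vs 36: take 36 from right. Merged: [1, 5, 5, 8, 8, 13, 17, 22, 36]
Compare 40 vs 38: take 38 from right. Merged: [1, 5, 5, 8, 8, 13, 17, 22, 36, 38]
Append remaining from left: [40]. Merged: [1, 5, 5, 8, 8, 13, 17, 22, 36, 38, 40]

Final merged array: [1, 5, 5, 8, 8, 13, 17, 22, 36, 38, 40]
Total comparisons: 10

The merged array is [1, 5, 5, 8, 8, 13, 17, 22, 36, 38, 40], requiring 10 comparisons. The merge step runs in O(n) time where n is the total number of elements.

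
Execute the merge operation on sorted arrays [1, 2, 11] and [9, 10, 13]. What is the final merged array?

Merging process:

Compare 1 vs 9: take 1 from left. Merged: [1]
Compare 2 vs 9: take 2 from left. Merged: [1, 2]
Compare 11 vs 9: take 9 from right. Merged: [1, 2, 9]
Compare 11 vs 10: take 10 from right. Merged: [1, 2, 9, 10]
Compare 11 vs 13: take 11 from left. Merged: [1, 2, 9, 10, 11]
Append remaining from right: [13]. Merged: [1, 2, 9, 10, 11, 13]

Final merged array: [1, 2, 9, 10, 11, 13]
Total comparisons: 5

The merged array is [1, 2, 9, 10, 11, 13], requiring 5 comparisons. The merge step runs in O(n) time where n is the total number of elements.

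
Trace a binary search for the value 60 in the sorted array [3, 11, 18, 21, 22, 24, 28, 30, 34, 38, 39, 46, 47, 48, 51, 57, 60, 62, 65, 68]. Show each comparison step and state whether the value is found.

Binary search for 60 in [3, 11, 18, 21, 22, 24, 28, 30, 34, 38, 39, 46, 47, 48, 51, 57, 60, 62, 65, 68]:

lo=0, hi=19, mid=9, arr[mid]=38 -> 38 < 60, search right half
lo=10, hi=19, mid=14, arr[mid]=51 -> 51 < 60, search right half
lo=15, hi=19, mid=17, arr[mid]=62 -> 62 > 60, search left half
lo=15, hi=16, mid=15, arr[mid]=57 -> 57 < 60, search right half
lo=16, hi=16, mid=16, arr[mid]=60 -> Found target at index 16!

Binary search finds 60 at index 16 after 5 comparisons. The search repeatedly halves the search space by comparing with the middle element.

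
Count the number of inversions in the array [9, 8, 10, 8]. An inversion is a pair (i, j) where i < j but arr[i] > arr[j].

Finding inversions in [9, 8, 10, 8]:

(0, 1): arr[0]=9 > arr[1]=8
(0, 3): arr[0]=9 > arr[3]=8
(2, 3): arr[2]=10 > arr[3]=8

Total inversions: 3

The array has 3 inversion(s): (0,1), (0,3), (2,3). Each pair (i,j) satisfies i < j and arr[i] > arr[j].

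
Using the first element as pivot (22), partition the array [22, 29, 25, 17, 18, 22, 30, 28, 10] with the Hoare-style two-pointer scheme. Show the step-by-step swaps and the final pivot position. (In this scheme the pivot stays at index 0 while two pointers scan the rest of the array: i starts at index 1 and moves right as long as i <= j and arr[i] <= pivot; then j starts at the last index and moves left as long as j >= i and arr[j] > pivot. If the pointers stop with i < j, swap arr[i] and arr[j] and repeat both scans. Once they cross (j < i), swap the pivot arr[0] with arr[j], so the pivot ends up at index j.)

Hoare-style two-pointer partition with pivot = 22:

Initial array: [22, 29, 25, 17, 18, 22, 30, 28, 10]

Pointers start at i = 1, j = 8.
i stops at index 1 (arr[1]=29 > 22), j stops at index 8 (arr[8]=10 <= 22): swap arr[1] and arr[8], array becomes [22, 10, 25, 17, 18, 22, 30, 28, 29]
i stops at index 2 (arr[2]=25 > 22), j stops at index 5 (arr[5]=22 <= 22): swap arr[2] and arr[5], array becomes [22, 10, 22, 17, 18, 25, 30, 28, 29]
i ends at 5, j ends at 4: the pointers have crossed (j < i), so scanning stops.

Swap pivot arr[0] with arr[4] to place pivot at position 4: [18, 10, 22, 17, 22, 25, 30, 28, 29]
Pivot position: 4

After partitioning with pivot 22, the array becomes [18, 10, 22, 17, 22, 25, 30, 28, 29]. The pivot is placed at index 4. All elements to the left of the pivot are <= 22, and all elements to the right are > 22.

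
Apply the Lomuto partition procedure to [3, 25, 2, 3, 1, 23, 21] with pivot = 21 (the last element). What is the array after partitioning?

Lomuto partition with pivot = 21:

Initial array: [3, 25, 2, 3, 1, 23, 21]

arr[0]=3 <= 21: swap with position 0, array becomes [3, 25, 2, 3, 1, 23, 21]
arr[1]=25 > 21: no swap
arr[2]=2 <= 21: swap with position 1, array becomes [3, 2, 25, 3, 1, 23, 21]
arr[3]=3 <= 21: swap with position 2, array becomes [3, 2, 3, 25, 1, 23, 21]
arr[4]=1 <= 21: swap with position 3, array becomes [3, 2, 3, 1, 25, 23, 21]
arr[5]=23 > 21: no swap

Place pivot at position 4: [3, 2, 3, 1, 21, 23, 25]
Pivot position: 4

After partitioning with pivot 21, the array becomes [3, 2, 3, 1, 21, 23, 25]. The pivot is placed at index 4. All elements to the left of the pivot are <= 21, and all elements to the right are > 21.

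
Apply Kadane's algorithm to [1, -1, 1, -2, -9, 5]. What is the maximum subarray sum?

Using Kadane's algorithm on [1, -1, 1, -2, -9, 5]:

Scanning through the array:
Position 1 (value -1): max_ending_here = 0, max_so_far = 1
Position 2 (value 1): max_ending_here = 1, max_so_far = 1
Position 3 (value -2): max_ending_here = -1, max_so_far = 1
Position 4 (value -9): max_ending_here = -9, max_so_far = 1
Position 5 (value 5): max_ending_here = 5, max_so_far = 5

Maximum subarray: [5]
Maximum sum: 5

The maximum subarray is [5] with sum 5. This subarray runs from index 5 to index 5.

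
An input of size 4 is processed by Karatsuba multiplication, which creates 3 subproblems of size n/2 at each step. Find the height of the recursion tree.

For divide and conquer with division factor 2:

Problem sizes at each level:
Level 0: 4
Level 1: 2
Level 2: 1

The root is level 0 and the size-1 base case is level 2 (the tree spans levels 0 through 2, i.e. 3 levels counting the root), so the depth is the number of divisions: log_2(4) = 2

The recursion tree depth is log_2(4) = 2. At each level, the problem size is divided by 2, so it takes 2 divisions to reduce to a base case of size 1. The algorithm makes 3 recursive calls at each level.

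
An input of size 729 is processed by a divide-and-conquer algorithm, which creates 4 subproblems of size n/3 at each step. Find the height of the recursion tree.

For divide and conquer with division factor 3:

Problem sizes at each level:
Level 0: 729
Level 1: 243
Level 2: 81
Level 3: 27
Level 4: 9
Level 5: 3
Level 6: 1

The root is level 0 and the size-1 base case is level 6 (the tree spans levels 0 through 6, i.e. 7 levels counting the root), so the depth is the number of divisions: log_3(729) = 6

The recursion tree depth is log_3(729) = 6. At each level, the problem size is divided by 3, so it takes 6 divisions to reduce to a base case of size 1. The algorithm makes 4 recursive calls at each level.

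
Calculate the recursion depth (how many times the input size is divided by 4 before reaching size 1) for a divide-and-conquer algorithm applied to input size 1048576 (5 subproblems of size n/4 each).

For divide and conquer with division factor 4:

Problem sizes at each level:
Level 0: 1048576
Level 1: 262144
Level 2: 65536
Level 3: 16384
Level 4: 4096
Level 5: 1024
Level 6: 256
Level 7: 64
Level 8: 16
Level 9: 4
Level 10: 1

The root is level 0 and the size-1 base case is level 10 (the tree spans levels 0 through 10, i.e. 11 levels counting the root), so the depth is the number of divisions: log_4(1048576) = 10

The recursion tree depth is log_4(1048576) = 10. At each level, the problem size is divided by 4, so it takes 10 divisions to reduce to a base case of size 1. The algorithm makes 5 recursive calls at each level.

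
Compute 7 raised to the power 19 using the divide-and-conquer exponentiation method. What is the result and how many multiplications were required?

Computing 7^19 by squaring (build up from 7^1; each line after the first costs one multiplication):

7^1 = 7
7^2 = (7^1)^2 = 7^2 = 49
7^4 = (7^2)^2 = 49^2 = 2401
7^8 = (7^4)^2 = 2401^2 = 5764801
7^9 = 7 * 7^8 = 7 * 5764801 = 40353607
7^18 = (7^9)^2 = 40353607^2 = 1628413597910449
7^19 = 7 * 7^18 = 7 * 1628413597910449 = 11398895185373143

Result: 11398895185373143
Multiplications needed: 6 (6 lines after 7^1)

7^19 = 11398895185373143. Using exponentiation by squaring, this requires 6 multiplications. The key idea: if the exponent is even, square the half-power; if odd, multiply by the base once.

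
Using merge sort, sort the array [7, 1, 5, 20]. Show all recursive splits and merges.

Merge sort trace:

Split: [7, 1, 5, 20] -> [7, 1] and [5, 20]
  Split: [7, 1] -> [7] and [1]
  Merge: [7] + [1] -> [1, 7]
  Split: [5, 20] -> [5] and [20]
  Merge: [5] + [20] -> [5, 20]
Merge: [1, 7] + [5, 20] -> [1, 5, 7, 20]

Final sorted array: [1, 5, 7, 20]

The merge sort proceeds by recursively splitting the array and merging sorted halves.
After all merges, the sorted array is [1, 5, 7, 20].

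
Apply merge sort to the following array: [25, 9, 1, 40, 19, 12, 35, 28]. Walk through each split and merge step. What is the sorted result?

Merge sort trace:

Split: [25, 9, 1, 40, 19, 12, 35, 28] -> [25, 9, 1, 40] and [19, 12, 35, 28]
  Split: [25, 9, 1, 40] -> [25, 9] and [1, 40]
    Split: [25, 9] -> [25] and [9]
    Merge: [25] + [9] -> [9, 25]
    Split: [1, 40] -> [1] and [40]
    Merge: [1] + [40] -> [1, 40]
  Merge: [9, 25] + [1, 40] -> [1, 9, 25, 40]
  Split: [19, 12, 35, 28] -> [19, 12] and [35, 28]
    Split: [19, 12] -> [19] and [12]
    Merge: [19] + [12] -> [12, 19]
    Split: [35, 28] -> [35] and [28]
    Merge: [35] + [28] -> [28, 35]
  Merge: [12, 19] + [28, 35] -> [12, 19, 28, 35]
Merge: [1, 9, 25, 40] + [12, 19, 28, 35] -> [1, 9, 12, 19, 25, 28, 35, 40]

Final sorted array: [1, 9, 12, 19, 25, 28, 35, 40]

The merge sort proceeds by recursively splitting the array and merging sorted halves.
After all merges, the sorted array is [1, 9, 12, 19, 25, 28, 35, 40].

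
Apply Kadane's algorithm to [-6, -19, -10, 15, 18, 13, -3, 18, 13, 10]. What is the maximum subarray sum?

Using Kadane's algorithm on [-6, -19, -10, 15, 18, 13, -3, 18, 13, 10]:

Scanning through the array:
Position 1 (value -19): max_ending_here = -19, max_so_far = -6
Position 2 (value -10): max_ending_here = -10, max_so_far = -6
Position 3 (value 15): max_ending_here = 15, max_so_far = 15
Position 4 (value 18): max_ending_here = 33, max_so_far = 33
Position 5 (value 13): max_ending_here = 46, max_so_far = 46
Position 6 (value -3): max_ending_here = 43, max_so_far = 46
Position 7 (value 18): max_ending_here = 61, max_so_far = 61
Position 8 (value 13): max_ending_here = 74, max_so_far = 74
Position 9 (value 10): max_ending_here = 84, max_so_far = 84

Maximum subarray: [15, 18, 13, -3, 18, 13, 10]
Maximum sum: 84

The maximum subarray is [15, 18, 13, -3, 18, 13, 10] with sum 84. This subarray runs from index 3 to index 9.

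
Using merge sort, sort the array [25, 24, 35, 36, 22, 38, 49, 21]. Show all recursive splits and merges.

Merge sort trace:

Split: [25, 24, 35, 36, 22, 38, 49, 21] -> [25, 24, 35, 36] and [22, 38, 49, 21]
  Split: [25, 24, 35, 36] -> [25, 24] and [35, 36]
    Split: [25, 24] -> [25] and [24]
    Merge: [25] + [24] -> [24, 25]
    Split: [35, 36] -> [35] and [36]
    Merge: [35] + [36] -> [35, 36]
  Merge: [24, 25] + [35, 36] -> [24, 25, 35, 36]
  Split: [22, 38, 49, 21] -> [22, 38] and [49, 21]
    Split: [22, 38] -> [22] and [38]
    Merge: [22] + [38] -> [22, 38]
    Split: [49, 21] -> [49] and [21]
    Merge: [49] + [21] -> [21, 49]
  Merge: [22, 38] + [21, 49] -> [21, 22, 38, 49]
Merge: [24, 25, 35, 36] + [21, 22, 38, 49] -> [21, 22, 24, 25, 35, 36, 38, 49]

Final sorted array: [21, 22, 24, 25, 35, 36, 38, 49]

The merge sort proceeds by recursively splitting the array and merging sorted halves.
After all merges, the sorted array is [21, 22, 24, 25, 35, 36, 38, 49].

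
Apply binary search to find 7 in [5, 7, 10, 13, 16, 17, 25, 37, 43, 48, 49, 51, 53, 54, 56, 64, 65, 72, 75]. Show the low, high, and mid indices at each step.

Binary search for 7 in [5, 7, 10, 13, 16, 17, 25, 37, 43, 48, 49, 51, 53, 54, 56, 64, 65, 72, 75]:

lo=0, hi=18, mid=9, arr[mid]=48 -> 48 > 7, search left half
lo=0, hi=8, mid=4, arr[mid]=16 -> 16 > 7, search left half
lo=0, hi=3, mid=1, arr[mid]=7 -> Found target at index 1!

Binary search finds 7 at index 1 after 3 comparisons. The search repeatedly halves the search space by comparing with the middle element.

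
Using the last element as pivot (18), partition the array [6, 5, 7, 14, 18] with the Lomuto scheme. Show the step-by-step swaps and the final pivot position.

Lomuto partition with pivot = 18:

Initial array: [6, 5, 7, 14, 18]

arr[0]=6 <= 18: swap with position 0, array becomes [6, 5, 7, 14, 18]
arr[1]=5 <= 18: swap with position 1, array becomes [6, 5, 7, 14, 18]
arr[2]=7 <= 18: swap with position 2, array becomes [6, 5, 7, 14, 18]
arr[3]=14 <= 18: swap with position 3, array becomes [6, 5, 7, 14, 18]

Place pivot at position 4: [6, 5, 7, 14, 18]
Pivot position: 4

After partitioning with pivot 18, the array becomes [6, 5, 7, 14, 18]. The pivot is placed at index 4. All elements to the left of the pivot are <= 18, and all elements to the right are > 18.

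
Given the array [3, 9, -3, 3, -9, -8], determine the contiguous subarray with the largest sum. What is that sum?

Using Kadane's algorithm on [3, 9, -3, 3, -9, -8]:

Scanning through the array:
Position 1 (value 9): max_ending_here = 12, max_so_far = 12
Position 2 (value -3): max_ending_here = 9, max_so_far = 12
Position 3 (value 3): max_ending_here = 12, max_so_far = 12
Position 4 (value -9): max_ending_here = 3, max_so_far = 12
Position 5 (value -8): max_ending_here = -5, max_so_far = 12

Maximum subarray: [3, 9]
Maximum sum: 12

The maximum subarray is [3, 9] with sum 12. This subarray runs from index 0 to index 1.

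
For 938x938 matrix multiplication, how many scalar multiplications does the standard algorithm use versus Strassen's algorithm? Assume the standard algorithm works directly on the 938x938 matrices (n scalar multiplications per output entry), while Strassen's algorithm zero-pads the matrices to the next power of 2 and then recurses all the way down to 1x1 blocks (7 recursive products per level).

Matrix multiplication for 938x938 matrices:

Strassen's algorithm requires power-of-2 dimensions. Pad 938x938 to 1024x1024 (next power of 2).

Standard algorithm: 938^3 = 825293672 multiplications
Strassen's algorithm: 7^(log2(1024)) = 7^10 = 282475249 multiplications
Savings: 825293672 - 282475249 = 542818423 multiplications

Standard: 825293672 multiplications (938^3). Strassen: 282475249 multiplications (7^10, after padding to 1024x1024). Strassen reduces 8 recursive multiplications to 7 at each level.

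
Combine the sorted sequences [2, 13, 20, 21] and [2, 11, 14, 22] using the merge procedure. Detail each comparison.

Merging process:

Compare 2 vs 2: take 2 from left. Merged: [2]
Compare 13 vs 2: take 2 from right. Merged: [2, 2]
Compare 13 vs 11: take 11 from right. Merged: [2, 2, 11]
Compare 13 vs 14: take 13 from left. Merged: [2, 2, 11, 13]
Compare 20 vs 14: take 14 from right. Merged: [2, 2, 11, 13, 14]
Compare 20 vs 22: take 20 from left. Merged: [2, 2, 11, 13, 14, 20]
Compare 21 vs 22: take 21 from left. Merged: [2, 2, 11, 13, 14, 20, 21]
Append remaining from right: [22]. Merged: [2, 2, 11, 13, 14, 20, 21, 22]

Final merged array: [2, 2, 11, 13, 14, 20, 21, 22]
Total comparisons: 7

The merged array is [2, 2, 11, 13, 14, 20, 21, 22], requiring 7 comparisons. The merge step runs in O(n) time where n is the total number of elements.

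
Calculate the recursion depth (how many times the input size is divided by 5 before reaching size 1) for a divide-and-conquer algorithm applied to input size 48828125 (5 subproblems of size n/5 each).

For divide and conquer with division factor 5:

Problem sizes at each level:
Level 0: 48828125
Level 1: 9765625
Level 2: 1953125
Level 3: 390625
Level 4: 78125
Level 5: 15625
Level 6: 3125
Level 7: 625
Level 8: 125
Level 9: 25
Level 10: 5
Level 11: 1

The root is level 0 and the size-1 base case is level 11 (the tree spans levels 0 through 11, i.e. 12 levels counting the root), so the depth is the number of divisions: log_5(48828125) = 11

The recursion tree depth is log_5(48828125) = 11. At each level, the problem size is divided by 5, so it takes 11 divisions to reduce to a base case of size 1. The algorithm makes 5 recursive calls at each level.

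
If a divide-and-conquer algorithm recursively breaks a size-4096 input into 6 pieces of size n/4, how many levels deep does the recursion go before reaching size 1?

For divide and conquer with division factor 4:

Problem sizes at each level:
Level 0: 4096
Level 1: 1024
Level 2: 256
Level 3: 64
Level 4: 16
Level 5: 4
Level 6: 1

The root is level 0 and the size-1 base case is level 6 (the tree spans levels 0 through 6, i.e. 7 levels counting the root), so the depth is the number of divisions: log_4(4096) = 6

The recursion tree depth is log_4(4096) = 6. At each level, the problem size is divided by 4, so it takes 6 divisions to reduce to a base case of size 1. The algorithm makes 6 recursive calls at each level.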